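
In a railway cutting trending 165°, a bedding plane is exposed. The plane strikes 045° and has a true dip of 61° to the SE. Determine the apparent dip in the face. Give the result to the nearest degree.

Angle between strike (045°) and section (165°): β = 60°.
tan α = tan 61° × sin 60° = 1.8040 × 0.8660 = 1.5624
α = arctan(1.5624) = 57.38°

57°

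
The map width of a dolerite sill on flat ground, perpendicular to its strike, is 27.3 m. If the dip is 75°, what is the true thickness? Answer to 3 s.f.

26.4 m

True thickness t = w · sin(dip) = 27.3 × sin 75°
t = 27.3 × 0.9659 = 26.370 m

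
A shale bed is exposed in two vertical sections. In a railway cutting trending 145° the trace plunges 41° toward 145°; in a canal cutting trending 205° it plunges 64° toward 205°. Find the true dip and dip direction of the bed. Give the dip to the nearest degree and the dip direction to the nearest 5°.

Represent each trace as a vector plunging at its apparent dip toward its trend (east-north-up frame): v₁ = (0.433, -0.618, -0.656), v₂ = (-0.185, -0.397, -0.899).
The plane normal is n = v₁ × v₂ ∝ (-0.295, -0.511, 0.287).
True dip = arccos(n_z / |n|) = arccos(0.4370) = 64.1°.
Dip direction = azimuth of (n_x, n_y) = atan2(-0.295, -0.511) = 210°.

true dip 64°, dip direction 210°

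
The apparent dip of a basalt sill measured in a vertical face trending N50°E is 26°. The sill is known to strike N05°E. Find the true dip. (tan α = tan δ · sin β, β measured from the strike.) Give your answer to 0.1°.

The section is 45° from the strike.
tan δ = tan α / sin β = tan 26° / sin 45° = 0.4877 / 0.7071 = 0.6898
δ = arctan(0.6898) = 34.60°

34.6°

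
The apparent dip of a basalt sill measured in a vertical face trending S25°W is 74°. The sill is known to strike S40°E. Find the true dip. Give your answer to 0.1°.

β = acute angle between strike S40°E and section S25°W = 65°.
tan(true dip) = tan 74° / sin 65° = 3.8479
true dip = arctan 3.8479 = 75.43°

75.4°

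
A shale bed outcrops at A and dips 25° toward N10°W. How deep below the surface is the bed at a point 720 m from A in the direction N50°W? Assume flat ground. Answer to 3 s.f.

257 m

The hole lies 40° from the dip direction, so the down-dip offset is 720 × cos 40° = 551.55 m.
Depth = down-dip offset × tan(dip) = 551.55 × tan 25° = 551.55 × 0.4663
Depth = 257.19 m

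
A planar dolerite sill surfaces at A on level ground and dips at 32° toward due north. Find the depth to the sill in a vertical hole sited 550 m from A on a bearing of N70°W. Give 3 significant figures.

The hole lies 70° from the dip direction, so the down-dip offset is 550 × cos 70° = 188.11 m.
Depth = down-dip offset × tan(dip) = 188.11 × tan 32° = 188.11 × 0.6249
Depth = 117.54 m

118 m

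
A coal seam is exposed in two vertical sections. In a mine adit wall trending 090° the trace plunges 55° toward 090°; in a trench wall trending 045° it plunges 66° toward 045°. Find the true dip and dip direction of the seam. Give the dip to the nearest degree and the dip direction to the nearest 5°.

true dip 66°, dip direction 040°

The two traces are lines in the plane: v₁ = (sin 90°·cos 55°, cos 90°·cos 55°, −sin 55°), v₂ = (sin 45°·cos 66°, cos 45°·cos 66°, −sin 66°).
The plane normal is n = v₁ × v₂ ∝ (0.236, 0.288, 0.165).
True dip = arccos(n_z / |n|) = arccos(0.4050) = 66.1°.
Dip direction = azimuth of (n_x, n_y) = atan2(0.236, 0.288) = 39°.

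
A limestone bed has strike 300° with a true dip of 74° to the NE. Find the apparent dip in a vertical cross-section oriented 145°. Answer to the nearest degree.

The section lies 25° from the strike.
tan α = tan 74° × sin 25° = 3.4874 × 0.4226 = 1.4738
apparent dip = arctan 1.4738 = 55.84°

56°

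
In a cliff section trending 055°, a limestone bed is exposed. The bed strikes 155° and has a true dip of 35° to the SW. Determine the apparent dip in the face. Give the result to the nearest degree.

35°

Angle between strike (155°) and section (055°): β = 80°.
tan(apparent dip) = tan 35° · sin 80° = 0.6896
α = arctan(0.6896) = 34.59°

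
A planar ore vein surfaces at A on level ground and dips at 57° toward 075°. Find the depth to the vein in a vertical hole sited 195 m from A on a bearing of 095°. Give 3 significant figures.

282 m

The hole lies 20° from the dip direction, so the down-dip offset is 195 × cos 20° = 183.24 m.
Depth = down-dip offset × tan(dip) = 183.24 × tan 57° = 183.24 × 1.5399
Depth = 282.16 m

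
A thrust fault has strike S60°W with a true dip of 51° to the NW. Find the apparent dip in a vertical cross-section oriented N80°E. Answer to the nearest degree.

The strike is S60°W and the section trends N80°E; the acute angle between them is β = 20°.
tan α = tan 51° × sin 20° = 1.2349 × 0.3420 = 0.4224
α = arctan(0.4224) = 22.90°

23°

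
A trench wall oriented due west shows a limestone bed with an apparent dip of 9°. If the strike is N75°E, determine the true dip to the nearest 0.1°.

β = acute angle between strike N75°E and section due west = 15°.
tan(true dip) = tan 9° / sin 15° = 0.6120
true dip = arctan 0.6120 = 31.46°

31.5°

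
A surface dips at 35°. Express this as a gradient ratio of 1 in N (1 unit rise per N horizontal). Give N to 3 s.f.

1 : N means tan θ = 1/N, so N = 1/tan 35° = 1/0.7002

1 in 1.43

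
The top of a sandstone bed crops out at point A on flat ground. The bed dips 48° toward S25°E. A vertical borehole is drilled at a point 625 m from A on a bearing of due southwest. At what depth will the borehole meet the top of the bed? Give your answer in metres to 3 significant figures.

237 m

The hole lies 70° from the dip direction, so the down-dip offset is 625 × cos 70° = 213.76 m.
Depth = down-dip offset × tan(dip) = 213.76 × tan 48° = 213.76 × 1.1106
Depth = 237.41 m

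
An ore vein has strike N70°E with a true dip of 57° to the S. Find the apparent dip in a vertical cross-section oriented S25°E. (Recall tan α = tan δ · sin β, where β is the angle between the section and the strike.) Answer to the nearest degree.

57°

Angle between strike (N70°E) and section (S25°E): β = 85°.
tan α = tan 57° × sin 85° = 1.5399 × 0.9962 = 1.5340
apparent dip = arctan 1.5340 = 56.90°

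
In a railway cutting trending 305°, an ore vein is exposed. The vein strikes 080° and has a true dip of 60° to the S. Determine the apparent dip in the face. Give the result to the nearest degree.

51°

Angle between strike (080°) and section (305°): β = 45°.
tan(apparent dip) = tan 60° · sin 45° = 1.2247
apparent dip = arctan 1.2247 = 50.77°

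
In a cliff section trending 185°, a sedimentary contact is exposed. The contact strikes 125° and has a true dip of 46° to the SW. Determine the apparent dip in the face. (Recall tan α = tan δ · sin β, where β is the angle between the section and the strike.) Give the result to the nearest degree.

The section lies 60° from the strike.
tan(apparent dip) = tan 46° · sin 60° = 0.8968
α = arctan(0.8968) = 41.89°

42°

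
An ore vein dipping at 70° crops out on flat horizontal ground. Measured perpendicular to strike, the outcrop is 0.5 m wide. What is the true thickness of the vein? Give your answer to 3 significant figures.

0.470 m

True thickness t = w · sin(dip) = 0.5 × sin 70°
t = 0.5 × 0.9397 = 0.470 m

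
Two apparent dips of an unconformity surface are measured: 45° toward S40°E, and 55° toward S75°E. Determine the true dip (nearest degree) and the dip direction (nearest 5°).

Each apparent-dip line lies in the plane. As unit vectors (x east, y north, z up), v₁ plunges 45°→S40°E and v₂ plunges 55°→S75°E.
n = v₁ × v₂ = (0.339, -0.019, 0.233) (taken with n_z > 0).
True dip = arccos(n_z / |n|) = arccos(0.5655) = 55.6°.
The horizontal component of n points toward azimuth atan2(n_x, n_y) = 93°, the dip direction.

true dip 56°, dip direction 095°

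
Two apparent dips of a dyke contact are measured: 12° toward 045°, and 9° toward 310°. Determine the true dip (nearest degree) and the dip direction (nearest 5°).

true dip 15°, dip direction 005°

Each apparent-dip line lies in the plane. As unit vectors (x east, y north, z up), v₁ plunges 12°→045° and v₂ plunges 9°→310°.
n = v₁ × v₂ = (0.024, 0.266, 0.962) (taken with n_z > 0).
tan δ = √(n_x²+n_y²)/n_z = 0.267/0.962, so δ = 15.5°.
Dip direction = atan2(0.024, 0.266) = 5° (azimuth of n's horizontal projection).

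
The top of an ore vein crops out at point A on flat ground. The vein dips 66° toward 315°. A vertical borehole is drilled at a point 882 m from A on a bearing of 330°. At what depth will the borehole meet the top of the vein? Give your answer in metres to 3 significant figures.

The hole lies 15° from the dip direction, so the down-dip offset is 882 × cos 15° = 851.95 m.
Depth = down-dip offset × tan(dip) = 851.95 × tan 66° = 851.95 × 2.2460
Depth = 1913.50 m

1910 m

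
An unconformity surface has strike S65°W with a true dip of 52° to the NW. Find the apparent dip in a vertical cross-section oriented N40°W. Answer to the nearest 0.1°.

51.0°

The section lies 75° from the strike.
tan α = tan 52° × sin 75° = 1.2799 × 0.9659 = 1.2363
apparent dip = arctan 1.2363 = 51.03°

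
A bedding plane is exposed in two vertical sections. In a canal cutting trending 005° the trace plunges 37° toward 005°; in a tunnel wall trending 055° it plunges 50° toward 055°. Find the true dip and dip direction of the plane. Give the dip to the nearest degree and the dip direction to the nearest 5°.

The two traces are lines in the plane: v₁ = (sin 5°·cos 37°, cos 5°·cos 37°, −sin 37°), v₂ = (sin 55°·cos 50°, cos 55°·cos 50°, −sin 50°).
Cross product v₁ × v₂ gives the pole to the plane: n ∝ (0.388, 0.264, 0.393).
Dip δ = arctan(|n_h|/n_z) = arctan(0.469/0.393) = 50.0°.
Dip direction = atan2(0.388, 0.264) = 56° (azimuth of n's horizontal projection).

true dip 50°, dip direction 055°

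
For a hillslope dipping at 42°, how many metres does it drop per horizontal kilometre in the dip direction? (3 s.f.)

900 m

drop per km = 1000 × tan 42° = 1000 × 0.9004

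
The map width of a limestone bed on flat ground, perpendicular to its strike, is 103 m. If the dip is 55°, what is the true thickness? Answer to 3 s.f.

True thickness t = w · sin(dip) = 103 × sin 55°
t = 103 × 0.8192 = 84.373 m

84.4 m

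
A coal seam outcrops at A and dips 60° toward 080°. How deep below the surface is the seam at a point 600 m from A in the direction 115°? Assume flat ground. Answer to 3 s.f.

The hole lies 35° from the dip direction, so the down-dip offset is 600 × cos 35° = 491.49 m.
Depth = down-dip offset × tan(dip) = 491.49 × tan 60° = 491.49 × 1.7321
Depth = 851.29 m

851 m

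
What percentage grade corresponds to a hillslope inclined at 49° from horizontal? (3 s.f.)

grade % = 100 × tan 49° = 100 × 1.1504

115%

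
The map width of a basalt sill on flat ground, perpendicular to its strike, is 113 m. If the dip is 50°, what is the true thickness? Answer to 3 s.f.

86.6 m

True thickness t = w · sin(dip) = 113 × sin 50°
t = 113 × 0.7660 = 86.563 m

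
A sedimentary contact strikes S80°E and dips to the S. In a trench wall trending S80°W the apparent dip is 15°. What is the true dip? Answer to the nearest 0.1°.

38.1°

The section is 20° from the strike.
tan(true dip) = tan 15° / sin 20° = 0.7834
δ = arctan(0.7834) = 38.08°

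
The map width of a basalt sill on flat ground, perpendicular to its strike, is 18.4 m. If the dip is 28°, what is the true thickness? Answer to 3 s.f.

True thickness t = w · sin(dip) = 18.4 × sin 28°
t = 18.4 × 0.4695 = 8.638 m

8.64 m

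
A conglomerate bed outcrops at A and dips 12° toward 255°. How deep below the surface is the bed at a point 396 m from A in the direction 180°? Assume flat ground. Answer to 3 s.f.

21.8 m

The hole lies 75° from the dip direction, so the down-dip offset is 396 × cos 75° = 102.49 m.
Depth = down-dip offset × tan(dip) = 102.49 × tan 12° = 102.49 × 0.2126
Depth = 21.79 m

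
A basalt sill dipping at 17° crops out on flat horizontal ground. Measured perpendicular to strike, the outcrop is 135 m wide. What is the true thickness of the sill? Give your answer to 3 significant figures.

True thickness t = w · sin(dip) = 135 × sin 17°
t = 135 × 0.2924 = 39.470 m

39.5 m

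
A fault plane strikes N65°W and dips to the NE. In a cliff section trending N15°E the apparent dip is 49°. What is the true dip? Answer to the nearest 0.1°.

49.4°

The section is 80° from the strike.
tan(true dip) = tan 49° / sin 80° = 1.1681
δ = arctan(1.1681) = 49.43°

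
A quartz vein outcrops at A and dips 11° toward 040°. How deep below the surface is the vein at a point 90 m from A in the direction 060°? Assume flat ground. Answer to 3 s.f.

16.4 m

The hole lies 20° from the dip direction, so the down-dip offset is 90 × cos 20° = 84.57 m.
Depth = down-dip offset × tan(dip) = 84.57 × tan 11° = 84.57 × 0.1944
Depth = 16.44 m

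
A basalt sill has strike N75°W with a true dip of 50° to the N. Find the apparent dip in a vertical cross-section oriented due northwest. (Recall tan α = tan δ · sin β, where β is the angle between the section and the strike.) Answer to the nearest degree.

The strike is N75°W and the section trends due northwest; the acute angle between them is β = 30°.
tan α = tan 50° × sin 30° = 1.1918 × 0.5000 = 0.5959
α = arctan(0.5959) = 30.79°

31°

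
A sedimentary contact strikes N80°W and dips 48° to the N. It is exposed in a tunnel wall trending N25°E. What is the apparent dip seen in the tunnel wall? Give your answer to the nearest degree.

Angle between strike (N80°W) and section (N25°E): β = 75°.
tan(apparent dip) = tan 48° · sin 75° = 1.0728
α = arctan(1.0728) = 47.01°

47°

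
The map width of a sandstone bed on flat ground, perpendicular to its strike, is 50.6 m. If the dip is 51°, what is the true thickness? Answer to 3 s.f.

39.3 m

True thickness t = w · sin(dip) = 50.6 × sin 51°
t = 50.6 × 0.7771 = 39.324 m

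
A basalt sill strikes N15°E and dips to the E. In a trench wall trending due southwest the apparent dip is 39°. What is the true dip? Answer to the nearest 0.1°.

The section is 30° from the strike.
tan(true dip) = tan 39° / sin 30° = 1.6196
δ = arctan(1.6196) = 58.31°

58.3°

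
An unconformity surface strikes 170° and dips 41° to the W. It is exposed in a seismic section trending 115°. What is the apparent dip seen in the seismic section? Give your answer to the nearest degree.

35°

Angle between strike (170°) and section (115°): β = 55°.
tan α = tan 41° × sin 55° = 0.8693 × 0.8192 = 0.7121
α = arctan(0.7121) = 35.45°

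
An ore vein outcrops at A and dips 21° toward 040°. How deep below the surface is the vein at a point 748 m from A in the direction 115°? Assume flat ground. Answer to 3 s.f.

74.3 m

The hole lies 75° from the dip direction, so the down-dip offset is 748 × cos 75° = 193.60 m.
Depth = down-dip offset × tan(dip) = 193.60 × tan 21° = 193.60 × 0.3839
Depth = 74.31 m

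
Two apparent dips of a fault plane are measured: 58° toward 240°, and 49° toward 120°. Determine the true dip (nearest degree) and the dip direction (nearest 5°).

true dip 70°, dip direction 185°

The two traces are lines in the plane: v₁ = (sin 240°·cos 58°, cos 240°·cos 58°, −sin 58°), v₂ = (sin 120°·cos 49°, cos 120°·cos 49°, −sin 49°).
n = v₁ × v₂ = (-0.078, -0.828, 0.301) (taken with n_z > 0).
tan δ = √(n_x²+n_y²)/n_z = 0.832/0.301, so δ = 70.1°.
Dip direction = atan2(-0.078, -0.828) = 185° (azimuth of n's horizontal projection).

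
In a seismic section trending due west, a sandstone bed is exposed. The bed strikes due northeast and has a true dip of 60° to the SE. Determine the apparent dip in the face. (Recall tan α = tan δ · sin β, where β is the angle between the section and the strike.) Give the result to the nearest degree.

51°

Angle between strike (due northeast) and section (due west): β = 45°.
tan α = tan 60° × sin 45° = 1.7321 × 0.7071 = 1.2247
α = arctan(1.2247) = 50.77°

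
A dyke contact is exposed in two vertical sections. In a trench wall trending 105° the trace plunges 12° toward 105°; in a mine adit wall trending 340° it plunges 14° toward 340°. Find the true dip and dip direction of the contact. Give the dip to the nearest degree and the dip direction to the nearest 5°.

true dip 27°, dip direction 040°

Represent each trace as a vector plunging at its apparent dip toward its trend (east-north-up frame): v₁ = (0.945, -0.253, -0.208), v₂ = (-0.332, 0.912, -0.242).
The plane normal is n = v₁ × v₂ ∝ (0.251, 0.298, 0.777).
tan δ = √(n_x²+n_y²)/n_z = 0.389/0.777, so δ = 26.6°.
The horizontal component of n points toward azimuth atan2(n_x, n_y) = 40°, the dip direction.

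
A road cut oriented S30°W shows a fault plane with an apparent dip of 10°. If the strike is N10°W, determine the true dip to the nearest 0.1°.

15.3°

The section is 40° from the strike.
tan δ = tan α / sin β = tan 10° / sin 40° = 0.1763 / 0.6428 = 0.2743
true dip = arctan 0.2743 = 15.34°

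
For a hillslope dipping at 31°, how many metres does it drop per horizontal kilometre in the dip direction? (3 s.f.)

drop per km = 1000 × tan 31° = 1000 × 0.6009

601 m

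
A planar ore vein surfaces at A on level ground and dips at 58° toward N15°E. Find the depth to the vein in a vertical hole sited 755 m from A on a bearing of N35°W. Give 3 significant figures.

The hole lies 50° from the dip direction, so the down-dip offset is 755 × cos 50° = 485.30 m.
Depth = down-dip offset × tan(dip) = 485.30 × tan 58° = 485.30 × 1.6003
Depth = 776.65 m

777 m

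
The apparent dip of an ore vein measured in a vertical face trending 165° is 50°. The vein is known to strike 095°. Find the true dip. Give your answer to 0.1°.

β = acute angle between strike 095° and section 165° = 70°.
tan(true dip) = tan 50° / sin 70° = 1.2682
δ = arctan(1.2682) = 51.74°

51.7°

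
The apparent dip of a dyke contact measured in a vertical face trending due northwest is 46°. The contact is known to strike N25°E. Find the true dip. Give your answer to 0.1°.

47.8°

β = acute angle between strike N25°E and section due northwest = 70°.
tan δ = tan α / sin β = tan 46° / sin 70° = 1.0355 / 0.9397 = 1.1020
δ = arctan(1.1020) = 47.78°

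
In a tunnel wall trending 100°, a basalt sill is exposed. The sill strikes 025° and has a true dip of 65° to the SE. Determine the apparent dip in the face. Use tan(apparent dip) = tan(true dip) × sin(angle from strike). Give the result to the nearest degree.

64°

The strike is 025° and the section trends 100°; the acute angle between them is β = 75°.
tan α = tan 65° × sin 75° = 2.1445 × 0.9659 = 2.0714
α = arctan(2.0714) = 64.23°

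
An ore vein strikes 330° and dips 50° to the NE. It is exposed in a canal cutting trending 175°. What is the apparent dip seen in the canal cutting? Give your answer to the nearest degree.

Angle between strike (330°) and section (175°): β = 25°.
tan(apparent dip) = tan 50° · sin 25° = 0.5037
α = arctan(0.5037) = 26.73°

27°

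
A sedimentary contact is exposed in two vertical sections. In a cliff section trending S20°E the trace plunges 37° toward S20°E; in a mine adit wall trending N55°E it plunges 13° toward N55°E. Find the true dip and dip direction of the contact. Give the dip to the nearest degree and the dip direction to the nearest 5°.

The two traces are lines in the plane: v₁ = (sin 160°·cos 37°, cos 160°·cos 37°, −sin 37°), v₂ = (sin 55°·cos 13°, cos 55°·cos 13°, −sin 13°).
The plane normal is n = v₁ × v₂ ∝ (0.505, -0.419, 0.752).
Dip δ = arctan(|n_h|/n_z) = arctan(0.656/0.752) = 41.1°.
Dip direction = azimuth of (n_x, n_y) = atan2(0.505, -0.419) = 130°.

true dip 41°, dip direction 130°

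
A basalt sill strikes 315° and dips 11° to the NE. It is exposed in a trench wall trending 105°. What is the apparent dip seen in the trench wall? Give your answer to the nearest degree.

Angle between strike (315°) and section (105°): β = 30°.
tan(apparent dip) = tan 11° · sin 30° = 0.0972
α = arctan(0.0972) = 5.55°

6°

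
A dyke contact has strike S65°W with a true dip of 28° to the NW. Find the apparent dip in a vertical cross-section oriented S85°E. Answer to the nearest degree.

The section lies 30° from the strike.
tan α = tan 28° × sin 30° = 0.5317 × 0.5000 = 0.2659
α = arctan(0.2659) = 14.89°

15°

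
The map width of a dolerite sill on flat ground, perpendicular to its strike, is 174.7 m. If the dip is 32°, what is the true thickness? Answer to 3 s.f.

92.6 m

True thickness t = w · sin(dip) = 174.7 × sin 32°
t = 174.7 × 0.5299 = 92.577 m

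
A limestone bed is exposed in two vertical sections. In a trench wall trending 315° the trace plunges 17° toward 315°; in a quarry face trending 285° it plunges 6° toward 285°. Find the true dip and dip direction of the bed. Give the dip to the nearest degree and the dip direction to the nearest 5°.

The two traces are lines in the plane: v₁ = (sin 315°·cos 17°, cos 315°·cos 17°, −sin 17°), v₂ = (sin 285°·cos 6°, cos 285°·cos 6°, −sin 6°).
Cross product v₁ × v₂ gives the pole to the plane: n ∝ (0.005, 0.210, 0.476).
tan δ = √(n_x²+n_y²)/n_z = 0.210/0.476, so δ = 23.8°.
The horizontal component of n points toward azimuth atan2(n_x, n_y) = 1°, the dip direction.

true dip 24°, dip direction 000°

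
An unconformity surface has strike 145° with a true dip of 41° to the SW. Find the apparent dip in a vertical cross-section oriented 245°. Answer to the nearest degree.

41°

The strike is 145° and the section trends 245°; the acute angle between them is β = 80°.
tan α = tan 41° × sin 80° = 0.8693 × 0.9848 = 0.8561
apparent dip = arctan 0.8561 = 40.57°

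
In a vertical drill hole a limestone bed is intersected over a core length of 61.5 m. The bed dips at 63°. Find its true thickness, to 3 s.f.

27.9 m

True thickness t = h · cos(dip) = 61.5 × cos 63°
t = 61.5 × 0.4540 = 27.920 m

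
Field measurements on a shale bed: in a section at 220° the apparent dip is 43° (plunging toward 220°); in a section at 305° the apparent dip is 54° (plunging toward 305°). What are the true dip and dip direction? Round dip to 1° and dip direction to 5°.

true dip 58°, dip direction 275°

Represent each trace as a vector plunging at its apparent dip toward its trend (east-north-up frame): v₁ = (-0.470, -0.560, -0.682), v₂ = (-0.481, 0.337, -0.809).
Cross product v₁ × v₂ gives the pole to the plane: n ∝ (-0.683, 0.052, 0.428).
Dip δ = arctan(|n_h|/n_z) = arctan(0.685/0.428) = 58.0°.
Dip direction = azimuth of (n_x, n_y) = atan2(-0.683, 0.052) = 274°.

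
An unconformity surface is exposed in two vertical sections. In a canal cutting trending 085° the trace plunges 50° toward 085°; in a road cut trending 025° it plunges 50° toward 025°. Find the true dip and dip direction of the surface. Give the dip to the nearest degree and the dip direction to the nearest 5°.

true dip 54°, dip direction 055°

Represent each trace as a vector plunging at its apparent dip toward its trend (east-north-up frame): v₁ = (0.640, 0.056, -0.766), v₂ = (0.272, 0.583, -0.766).
n = v₁ × v₂ = (0.403, 0.282, 0.358) (taken with n_z > 0).
tan δ = √(n_x²+n_y²)/n_z = 0.492/0.358, so δ = 54.0°.
The horizontal component of n points toward azimuth atan2(n_x, n_y) = 55°, the dip direction.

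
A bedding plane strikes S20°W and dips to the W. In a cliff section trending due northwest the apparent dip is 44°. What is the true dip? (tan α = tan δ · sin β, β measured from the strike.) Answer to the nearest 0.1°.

46.8°

β = acute angle between strike S20°W and section due northwest = 65°.
tan δ = tan α / sin β = tan 44° / sin 65° = 0.9657 / 0.9063 = 1.0655
true dip = arctan 1.0655 = 46.82°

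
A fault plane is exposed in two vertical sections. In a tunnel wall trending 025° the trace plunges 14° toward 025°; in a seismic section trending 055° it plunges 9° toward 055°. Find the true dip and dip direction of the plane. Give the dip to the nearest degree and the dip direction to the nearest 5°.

true dip 15°, dip direction 000°

The two traces are lines in the plane: v₁ = (sin 25°·cos 14°, cos 25°·cos 14°, −sin 14°), v₂ = (sin 55°·cos 9°, cos 55°·cos 9°, −sin 9°).
n = v₁ × v₂ = (0.001, 0.132, 0.479) (taken with n_z > 0).
tan δ = √(n_x²+n_y²)/n_z = 0.132/0.479, so δ = 15.4°.
The horizontal component of n points toward azimuth atan2(n_x, n_y) = 0°, the dip direction.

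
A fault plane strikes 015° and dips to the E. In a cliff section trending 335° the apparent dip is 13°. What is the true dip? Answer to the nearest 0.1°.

β = acute angle between strike 015° and section 335° = 40°.
tan(true dip) = tan 13° / sin 40° = 0.3592
true dip = arctan 0.3592 = 19.76°

19.8°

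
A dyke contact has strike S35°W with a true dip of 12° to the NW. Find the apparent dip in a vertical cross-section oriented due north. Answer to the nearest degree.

The section lies 35° from the strike.
tan α = tan 12° × sin 35° = 0.2126 × 0.5736 = 0.1219
α = arctan(0.1219) = 6.95°

7°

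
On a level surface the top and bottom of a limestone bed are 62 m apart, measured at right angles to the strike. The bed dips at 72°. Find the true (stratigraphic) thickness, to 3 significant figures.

59.0 m

True thickness t = w · sin(dip) = 62 × sin 72°
t = 62 × 0.9511 = 58.966 m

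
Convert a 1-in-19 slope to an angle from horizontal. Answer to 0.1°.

3.0°

tan θ = 1/19 = 0.0526
θ = arctan(0.0526) = 3.01°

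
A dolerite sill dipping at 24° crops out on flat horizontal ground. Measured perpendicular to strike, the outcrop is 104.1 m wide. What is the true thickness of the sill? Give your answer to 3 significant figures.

42.3 m

True thickness t = w · sin(dip) = 104.1 × sin 24°
t = 104.1 × 0.4067 = 42.341 m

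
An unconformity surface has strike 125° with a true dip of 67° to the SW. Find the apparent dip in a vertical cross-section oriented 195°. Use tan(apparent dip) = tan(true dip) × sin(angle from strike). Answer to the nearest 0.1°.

65.7°

The strike is 125° and the section trends 195°; the acute angle between them is β = 70°.
tan(apparent dip) = tan 67° · sin 70° = 2.2138
apparent dip = arctan 2.2138 = 65.69°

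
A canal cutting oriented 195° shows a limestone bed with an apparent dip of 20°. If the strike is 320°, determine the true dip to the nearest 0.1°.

β = acute angle between strike 320° and section 195° = 55°.
tan δ = tan α / sin β = tan 20° / sin 55° = 0.3640 / 0.8192 = 0.4443
δ = arctan(0.4443) = 23.96°

24.0°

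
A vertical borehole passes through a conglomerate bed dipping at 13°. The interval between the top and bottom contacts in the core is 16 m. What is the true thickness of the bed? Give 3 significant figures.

15.6 m

True thickness t = h · cos(dip) = 16 × cos 13°
t = 16 × 0.9744 = 15.590 m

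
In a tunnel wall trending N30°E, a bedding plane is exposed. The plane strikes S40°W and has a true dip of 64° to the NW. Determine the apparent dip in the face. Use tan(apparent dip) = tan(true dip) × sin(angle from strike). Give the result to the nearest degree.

20°

The strike is S40°W and the section trends N30°E; the acute angle between them is β = 10°.
tan(apparent dip) = tan 64° · sin 10° = 0.3560
α = arctan(0.3560) = 19.60°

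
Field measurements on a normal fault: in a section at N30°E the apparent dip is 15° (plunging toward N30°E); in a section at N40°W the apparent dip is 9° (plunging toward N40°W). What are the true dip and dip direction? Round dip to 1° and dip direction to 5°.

true dip 15°, dip direction 015°

Each apparent-dip line lies in the plane. As unit vectors (x east, y north, z up), v₁ plunges 15°→N30°E and v₂ plunges 9°→N40°W.
Cross product v₁ × v₂ gives the pole to the plane: n ∝ (0.065, 0.240, 0.896).
tan δ = √(n_x²+n_y²)/n_z = 0.249/0.896, so δ = 15.5°.
The horizontal component of n points toward azimuth atan2(n_x, n_y) = 15°, the dip direction.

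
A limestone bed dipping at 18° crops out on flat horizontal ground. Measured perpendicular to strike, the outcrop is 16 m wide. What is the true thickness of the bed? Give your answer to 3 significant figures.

4.94 m

True thickness t = w · sin(dip) = 16 × sin 18°
t = 16 × 0.3090 = 4.944 m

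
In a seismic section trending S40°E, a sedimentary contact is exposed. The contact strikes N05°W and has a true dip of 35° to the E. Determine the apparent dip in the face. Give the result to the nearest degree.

22°

The strike is N05°W and the section trends S40°E; the acute angle between them is β = 35°.
tan α = tan 35° × sin 35° = 0.7002 × 0.5736 = 0.4016
apparent dip = arctan 0.4016 = 21.88°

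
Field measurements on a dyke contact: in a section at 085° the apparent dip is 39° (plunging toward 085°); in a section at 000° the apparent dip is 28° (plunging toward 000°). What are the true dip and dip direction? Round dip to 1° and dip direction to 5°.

Represent each trace as a vector plunging at its apparent dip toward its trend (east-north-up frame): v₁ = (0.774, 0.068, -0.629), v₂ = (0.000, 0.883, -0.469).
n = v₁ × v₂ = (0.524, 0.363, 0.684) (taken with n_z > 0).
Dip δ = arctan(|n_h|/n_z) = arctan(0.638/0.684) = 43.0°.
Dip direction = atan2(0.524, 0.363) = 55° (azimuth of n's horizontal projection).

true dip 43°, dip direction 055°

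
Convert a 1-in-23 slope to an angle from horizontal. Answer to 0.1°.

tan θ = 1/23 = 0.0435
θ = arctan(0.0435) = 2.49°

2.5°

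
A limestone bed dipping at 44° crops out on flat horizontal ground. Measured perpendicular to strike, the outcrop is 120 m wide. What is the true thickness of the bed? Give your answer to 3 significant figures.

83.4 m

True thickness t = w · sin(dip) = 120 × sin 44°
t = 120 × 0.6947 = 83.359 m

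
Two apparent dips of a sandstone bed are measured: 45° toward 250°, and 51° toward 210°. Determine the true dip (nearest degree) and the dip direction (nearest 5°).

true dip 51°, dip direction 215°

Each apparent-dip line lies in the plane. As unit vectors (x east, y north, z up), v₁ plunges 45°→250° and v₂ plunges 51°→210°.
n = v₁ × v₂ = (-0.197, -0.294, 0.286) (taken with n_z > 0).
tan δ = √(n_x²+n_y²)/n_z = 0.354/0.286, so δ = 51.1°.
Dip direction = azimuth of (n_x, n_y) = atan2(-0.197, -0.294) = 214°.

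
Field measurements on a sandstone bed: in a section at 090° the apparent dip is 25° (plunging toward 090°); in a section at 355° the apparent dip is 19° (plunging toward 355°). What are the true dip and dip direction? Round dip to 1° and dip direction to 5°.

true dip 31°, dip direction 050°

Each apparent-dip line lies in the plane. As unit vectors (x east, y north, z up), v₁ plunges 25°→090° and v₂ plunges 19°→355°.
The plane normal is n = v₁ × v₂ ∝ (0.398, 0.330, 0.854).
tan δ = √(n_x²+n_y²)/n_z = 0.517/0.854, so δ = 31.2°.
Dip direction = atan2(0.398, 0.330) = 50° (azimuth of n's horizontal projection).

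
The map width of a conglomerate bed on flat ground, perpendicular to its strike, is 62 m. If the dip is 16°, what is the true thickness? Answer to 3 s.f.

17.1 m

True thickness t = w · sin(dip) = 62 × sin 16°
t = 62 × 0.2756 = 17.090 m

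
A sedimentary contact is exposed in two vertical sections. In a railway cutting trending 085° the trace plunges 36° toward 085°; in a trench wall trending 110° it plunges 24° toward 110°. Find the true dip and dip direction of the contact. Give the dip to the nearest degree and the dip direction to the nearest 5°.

Each apparent-dip line lies in the plane. As unit vectors (x east, y north, z up), v₁ plunges 36°→085° and v₂ plunges 24°→110°.
The plane normal is n = v₁ × v₂ ∝ (0.212, 0.177, 0.312).
tan δ = √(n_x²+n_y²)/n_z = 0.276/0.312, so δ = 41.5°.
Dip direction = azimuth of (n_x, n_y) = atan2(0.212, 0.177) = 50°.

true dip 41°, dip direction 050°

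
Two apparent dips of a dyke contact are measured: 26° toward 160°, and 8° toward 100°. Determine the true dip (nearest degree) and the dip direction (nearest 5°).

The two traces are lines in the plane: v₁ = (sin 160°·cos 26°, cos 160°·cos 26°, −sin 26°), v₂ = (sin 100°·cos 8°, cos 100°·cos 8°, −sin 8°).
The plane normal is n = v₁ × v₂ ∝ (0.042, -0.385, 0.771).
True dip = arccos(n_z / |n|) = arccos(0.8937) = 26.7°.
The horizontal component of n points toward azimuth atan2(n_x, n_y) = 174°, the dip direction.

true dip 27°, dip direction 175°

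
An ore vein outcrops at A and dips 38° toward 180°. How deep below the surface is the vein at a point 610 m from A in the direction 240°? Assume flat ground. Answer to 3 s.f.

238 m

The hole lies 60° from the dip direction, so the down-dip offset is 610 × cos 60° = 305.00 m.
Depth = down-dip offset × tan(dip) = 305.00 × tan 38° = 305.00 × 0.7813
Depth = 238.29 m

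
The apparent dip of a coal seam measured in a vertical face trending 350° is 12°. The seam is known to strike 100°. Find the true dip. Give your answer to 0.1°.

The section is 70° from the strike.
tan δ = tan α / sin β = tan 12° / sin 70° = 0.2126 / 0.9397 = 0.2262
δ = arctan(0.2262) = 12.75°

12.7°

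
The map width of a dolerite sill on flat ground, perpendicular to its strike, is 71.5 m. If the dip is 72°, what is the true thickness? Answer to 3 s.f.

True thickness t = w · sin(dip) = 71.5 × sin 72°
t = 71.5 × 0.9511 = 68.001 m

68.0 m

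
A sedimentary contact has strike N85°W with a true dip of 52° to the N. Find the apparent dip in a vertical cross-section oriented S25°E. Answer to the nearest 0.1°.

47.9°

The section lies 60° from the strike.
tan(apparent dip) = tan 52° · sin 60° = 1.1085
apparent dip = arctan 1.1085 = 47.94°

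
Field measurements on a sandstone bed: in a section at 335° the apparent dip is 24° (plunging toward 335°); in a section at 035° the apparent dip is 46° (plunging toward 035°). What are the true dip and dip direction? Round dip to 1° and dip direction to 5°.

true dip 46°, dip direction 040°

The two traces are lines in the plane: v₁ = (sin 335°·cos 24°, cos 335°·cos 24°, −sin 24°), v₂ = (sin 35°·cos 46°, cos 35°·cos 46°, −sin 46°).
n = v₁ × v₂ = (0.364, 0.440, 0.550) (taken with n_z > 0).
Dip δ = arctan(|n_h|/n_z) = arctan(0.571/0.550) = 46.1°.
Dip direction = atan2(0.364, 0.440) = 40° (azimuth of n's horizontal projection).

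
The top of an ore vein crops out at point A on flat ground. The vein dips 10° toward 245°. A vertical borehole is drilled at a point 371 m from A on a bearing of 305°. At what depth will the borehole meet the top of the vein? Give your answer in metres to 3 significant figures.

The hole lies 60° from the dip direction, so the down-dip offset is 371 × cos 60° = 185.50 m.
Depth = down-dip offset × tan(dip) = 185.50 × tan 10° = 185.50 × 0.1763
Depth = 32.71 m

32.7 m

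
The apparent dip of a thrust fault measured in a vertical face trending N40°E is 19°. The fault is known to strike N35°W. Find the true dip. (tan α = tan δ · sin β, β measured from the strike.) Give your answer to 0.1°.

The section is 75° from the strike.
tan δ = tan α / sin β = tan 19° / sin 75° = 0.3443 / 0.9659 = 0.3565
true dip = arctan 0.3565 = 19.62°

19.6°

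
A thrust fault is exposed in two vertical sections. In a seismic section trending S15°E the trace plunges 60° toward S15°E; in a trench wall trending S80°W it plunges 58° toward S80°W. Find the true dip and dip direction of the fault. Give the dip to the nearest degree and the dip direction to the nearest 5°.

Each apparent-dip line lies in the plane. As unit vectors (x east, y north, z up), v₁ plunges 60°→S15°E and v₂ plunges 58°→S80°W.
Cross product v₁ × v₂ gives the pole to the plane: n ∝ (-0.330, -0.562, 0.264).
True dip = arccos(n_z / |n|) = arccos(0.3755) = 67.9°.
Dip direction = atan2(-0.330, -0.562) = 210° (azimuth of n's horizontal projection).

true dip 68°, dip direction 210°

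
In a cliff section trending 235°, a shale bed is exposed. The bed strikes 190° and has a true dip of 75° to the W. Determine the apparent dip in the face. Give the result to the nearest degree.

The section lies 45° from the strike.
tan α = tan 75° × sin 45° = 3.7321 × 0.7071 = 2.6390
apparent dip = arctan 2.6390 = 69.25°

69°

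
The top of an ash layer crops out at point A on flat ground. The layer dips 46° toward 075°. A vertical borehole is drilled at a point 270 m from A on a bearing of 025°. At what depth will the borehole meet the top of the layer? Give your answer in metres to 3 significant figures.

The hole lies 50° from the dip direction, so the down-dip offset is 270 × cos 50° = 173.55 m.
Depth = down-dip offset × tan(dip) = 173.55 × tan 46° = 173.55 × 1.0355
Depth = 179.72 m

180 m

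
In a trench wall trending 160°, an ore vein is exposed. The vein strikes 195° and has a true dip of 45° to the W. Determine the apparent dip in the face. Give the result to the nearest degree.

The section lies 35° from the strike.
tan α = tan 45° × sin 35° = 1.0000 × 0.5736 = 0.5736
α = arctan(0.5736) = 29.84°

30°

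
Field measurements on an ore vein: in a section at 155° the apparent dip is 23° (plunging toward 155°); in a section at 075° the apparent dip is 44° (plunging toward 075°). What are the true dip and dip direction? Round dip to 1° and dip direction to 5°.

Each apparent-dip line lies in the plane. As unit vectors (x east, y north, z up), v₁ plunges 23°→155° and v₂ plunges 44°→075°.
The plane normal is n = v₁ × v₂ ∝ (0.652, -0.001, 0.652).
Dip δ = arctan(|n_h|/n_z) = arctan(0.652/0.652) = 45.0°.
Dip direction = atan2(0.652, -0.001) = 90° (azimuth of n's horizontal projection).

true dip 45°, dip direction 090°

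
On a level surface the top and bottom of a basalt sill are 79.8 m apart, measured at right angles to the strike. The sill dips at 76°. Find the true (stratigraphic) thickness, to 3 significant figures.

77.4 m

True thickness t = w · sin(dip) = 79.8 × sin 76°
t = 79.8 × 0.9703 = 77.430 m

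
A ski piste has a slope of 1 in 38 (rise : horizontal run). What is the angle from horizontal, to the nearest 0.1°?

tan θ = 1/38 = 0.0263
θ = arctan(0.0263) = 1.51°

1.5°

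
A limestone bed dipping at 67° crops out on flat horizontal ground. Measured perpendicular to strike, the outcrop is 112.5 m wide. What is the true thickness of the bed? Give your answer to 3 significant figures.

104 m

True thickness t = w · sin(dip) = 112.5 × sin 67°
t = 112.5 × 0.9205 = 103.557 m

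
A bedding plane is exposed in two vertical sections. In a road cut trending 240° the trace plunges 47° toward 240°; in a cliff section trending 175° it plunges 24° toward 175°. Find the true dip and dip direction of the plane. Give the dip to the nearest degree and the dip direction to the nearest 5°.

The two traces are lines in the plane: v₁ = (sin 240°·cos 47°, cos 240°·cos 47°, −sin 47°), v₂ = (sin 175°·cos 24°, cos 175°·cos 24°, −sin 24°).
Cross product v₁ × v₂ gives the pole to the plane: n ∝ (-0.527, -0.298, 0.565).
tan δ = √(n_x²+n_y²)/n_z = 0.606/0.565, so δ = 47.0°.
Dip direction = azimuth of (n_x, n_y) = atan2(-0.527, -0.298) = 240°.

true dip 47°, dip direction 240°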